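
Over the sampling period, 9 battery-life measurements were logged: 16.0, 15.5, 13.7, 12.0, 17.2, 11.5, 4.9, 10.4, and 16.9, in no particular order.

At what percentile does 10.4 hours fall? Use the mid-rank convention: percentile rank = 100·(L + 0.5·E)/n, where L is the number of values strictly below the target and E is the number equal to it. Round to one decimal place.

16.7

Sorted: 4.9, 10.4, 11.5, 12.0, 13.7, 15.5, 16.0, 16.9, 17.2.
Count below 10.4: L = 1; count equal: E = 1; n = 9.
Percentile rank = 100·(1 + 0.5·1)/9 = 100·1.5/9 = 16.67.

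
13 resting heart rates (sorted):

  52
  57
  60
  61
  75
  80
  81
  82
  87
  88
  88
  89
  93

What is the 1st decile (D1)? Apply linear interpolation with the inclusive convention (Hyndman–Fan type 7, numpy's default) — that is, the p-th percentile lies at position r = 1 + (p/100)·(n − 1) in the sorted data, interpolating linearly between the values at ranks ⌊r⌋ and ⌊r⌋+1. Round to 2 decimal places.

n = 13.
r = 1 + (10/100)·(13 − 1) = 1 + 1.2 = 2.2.
Rank 2 is 57 and rank 3 is 60.
Interpolate: 57 + 0.2·(60 − 57) = 57 + 0.2·3 = 57.6.

57.60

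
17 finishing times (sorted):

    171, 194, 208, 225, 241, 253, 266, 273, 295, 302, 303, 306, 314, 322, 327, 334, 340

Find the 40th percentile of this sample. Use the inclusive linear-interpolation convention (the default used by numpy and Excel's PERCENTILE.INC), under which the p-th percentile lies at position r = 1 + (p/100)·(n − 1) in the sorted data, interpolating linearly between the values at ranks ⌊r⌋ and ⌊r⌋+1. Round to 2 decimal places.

268.80

n = 17.
r = 1 + (40/100)·(17 − 1) = 1 + 6.4 = 7.4.
Rank 7 is 266 and rank 8 is 273.
Interpolate: 266 + 0.4·(273 − 266) = 266 + 0.4·7 = 268.8.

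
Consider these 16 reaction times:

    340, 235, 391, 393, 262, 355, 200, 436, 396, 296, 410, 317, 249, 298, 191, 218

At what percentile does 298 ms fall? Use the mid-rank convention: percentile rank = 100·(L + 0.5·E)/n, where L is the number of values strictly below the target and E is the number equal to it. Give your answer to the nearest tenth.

Sorted: 191, 200, 218, 235, 249, 262, 296, 298, 317, 340, 355, 391, 393, 396, 410, 436.
Count below 298: L = 7; count equal: E = 1; n = 16.
Percentile rank = 100·(7 + 0.5·1)/16 = 100·7.5/16 = 46.88.

46.9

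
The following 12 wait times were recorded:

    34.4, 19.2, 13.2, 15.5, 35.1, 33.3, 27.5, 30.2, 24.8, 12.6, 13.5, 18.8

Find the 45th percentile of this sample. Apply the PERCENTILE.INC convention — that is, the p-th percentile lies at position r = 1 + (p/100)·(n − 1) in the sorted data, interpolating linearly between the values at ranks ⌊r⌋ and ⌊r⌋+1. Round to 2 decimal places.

19.18

Sorted: 12.6, 13.2, 13.5, 15.5, 18.8, 19.2, 24.8, 27.5, 30.2, 33.3, 34.4, 35.1.
n = 12.
r = 1 + (45/100)·(12 − 1) = 1 + 4.95 = 5.95.
Rank 5 is 18.8 and rank 6 is 19.2.
Interpolate: 18.8 + 0.95·(19.2 − 18.8) = 18.8 + 0.95·0.4 = 19.18.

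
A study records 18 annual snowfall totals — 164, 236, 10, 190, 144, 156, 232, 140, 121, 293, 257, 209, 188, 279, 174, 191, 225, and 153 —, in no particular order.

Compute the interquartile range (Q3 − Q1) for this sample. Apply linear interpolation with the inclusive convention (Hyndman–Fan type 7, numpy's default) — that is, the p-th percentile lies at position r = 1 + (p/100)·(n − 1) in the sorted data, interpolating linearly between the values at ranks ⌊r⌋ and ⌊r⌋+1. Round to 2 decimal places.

Sorted: 10, 121, 140, 144, 153, 156, 164, 174, 188, 190, 191, 209, 225, 232, 236, 257, 279, 293.
n = 18.
P25: r = 5.25; ranks 5–6 are 153, 156; interpolating gives 153.75.
P75: r = 13.75; ranks 13–14 are 225, 232; interpolating gives 230.25.
Difference: 230.25 − 153.75 = 76.5.

76.50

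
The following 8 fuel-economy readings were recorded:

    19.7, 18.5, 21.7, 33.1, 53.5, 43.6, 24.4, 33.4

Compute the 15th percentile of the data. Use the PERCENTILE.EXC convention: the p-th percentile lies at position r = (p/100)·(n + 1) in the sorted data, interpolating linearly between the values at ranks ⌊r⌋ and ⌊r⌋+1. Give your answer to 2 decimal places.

Sorted: 18.5, 19.7, 21.7, 24.4, 33.1, 33.4, 43.6, 53.5.
n = 8.
r = (15/100)·(8 + 1) = 1.35.
Rank 1 is 18.5 and rank 2 is 19.7.
Interpolate: 18.5 + 0.35·(19.7 − 18.5) = 18.5 + 0.35·1.2 = 18.92.

18.92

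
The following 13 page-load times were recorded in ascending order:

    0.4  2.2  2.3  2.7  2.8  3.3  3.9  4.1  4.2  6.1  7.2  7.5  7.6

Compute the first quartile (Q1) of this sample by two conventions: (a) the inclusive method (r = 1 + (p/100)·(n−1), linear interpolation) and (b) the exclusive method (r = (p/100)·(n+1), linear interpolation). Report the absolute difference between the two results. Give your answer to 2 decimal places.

0.20

n = 13.
(a) r = 4 → value at rank 4 = 2.7.
(b) r = 3.5; between ranks 3 (2.3) and 4 (2.7): 2.5.
|2.7 − 2.5| = 0.2.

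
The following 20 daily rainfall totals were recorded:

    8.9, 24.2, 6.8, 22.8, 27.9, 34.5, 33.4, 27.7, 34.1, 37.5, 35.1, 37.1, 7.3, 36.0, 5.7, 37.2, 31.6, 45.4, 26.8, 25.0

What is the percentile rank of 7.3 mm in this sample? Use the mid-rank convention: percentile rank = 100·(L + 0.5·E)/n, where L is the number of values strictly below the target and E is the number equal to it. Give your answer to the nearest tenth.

Sorted: 5.7, 6.8, 7.3, 8.9, 22.8, 24.2, 25.0, 26.8, 27.7, 27.9, 31.6, 33.4, 34.1, 34.5, 35.1, 36.0, 37.1, 37.2, 37.5, 45.4.
Count below 7.3: L = 2; count equal: E = 1; n = 20.
Percentile rank = 100·(2 + 0.5·1)/20 = 100·2.5/20 = 12.5.

12.5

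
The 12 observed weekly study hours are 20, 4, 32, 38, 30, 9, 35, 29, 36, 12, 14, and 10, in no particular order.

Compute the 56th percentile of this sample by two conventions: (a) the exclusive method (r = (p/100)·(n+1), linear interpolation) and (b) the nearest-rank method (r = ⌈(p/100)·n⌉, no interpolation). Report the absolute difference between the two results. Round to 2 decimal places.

0.28

Sorted: 4, 9, 10, 12, 14, 20, 29, 30, 32, 35, 36, 38.
n = 12.
(a) r = 7.28; between ranks 7 (29) and 8 (30): 29.28.
(b) the nearest-rank method: rank 7 → 29.
|29.28 − 29| = 0.28.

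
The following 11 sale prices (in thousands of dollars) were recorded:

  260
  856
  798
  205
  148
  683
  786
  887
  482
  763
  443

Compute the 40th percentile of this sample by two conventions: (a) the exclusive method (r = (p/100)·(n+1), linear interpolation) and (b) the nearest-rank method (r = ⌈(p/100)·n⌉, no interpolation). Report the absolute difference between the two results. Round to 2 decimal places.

7.80

Sorted: 148, 205, 260, 443, 482, 683, 763, 786, 798, 856, 887.
n = 11.
(a) r = 4.8; between ranks 4 (443) and 5 (482): 474.2.
(b) the nearest-rank method: rank 5 → 482.
|474.2 − 482| = 7.8.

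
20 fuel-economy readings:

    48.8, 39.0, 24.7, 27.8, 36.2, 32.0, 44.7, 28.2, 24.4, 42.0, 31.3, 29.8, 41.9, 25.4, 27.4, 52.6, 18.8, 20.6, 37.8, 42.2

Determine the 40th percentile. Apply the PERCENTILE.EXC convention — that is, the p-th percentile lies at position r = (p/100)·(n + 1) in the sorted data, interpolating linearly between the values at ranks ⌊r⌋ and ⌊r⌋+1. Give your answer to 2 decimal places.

Sorted: 18.8, 20.6, 24.4, 24.7, 25.4, 27.4, 27.8, 28.2, 29.8, 31.3, 32.0, 36.2, 37.8, 39.0, 41.9, 42.0, 42.2, 44.7, 48.8, 52.6.
n = 20.
r = (40/100)·(20 + 1) = 8.4.
Rank 8 is 28.2 and rank 9 is 29.8.
Interpolate: 28.2 + 0.4·(29.8 − 28.2) = 28.2 + 0.4·1.6 = 28.84.

28.84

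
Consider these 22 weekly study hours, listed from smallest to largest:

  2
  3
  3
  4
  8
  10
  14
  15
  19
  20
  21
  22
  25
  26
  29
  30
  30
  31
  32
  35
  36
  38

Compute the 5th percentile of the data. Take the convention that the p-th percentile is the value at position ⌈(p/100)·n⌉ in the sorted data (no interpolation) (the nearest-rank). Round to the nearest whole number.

n = 22.
Position = ⌈5/100 · 22⌉ = ⌈1.1⌉ = 2.
The value at rank 2 is 3.

3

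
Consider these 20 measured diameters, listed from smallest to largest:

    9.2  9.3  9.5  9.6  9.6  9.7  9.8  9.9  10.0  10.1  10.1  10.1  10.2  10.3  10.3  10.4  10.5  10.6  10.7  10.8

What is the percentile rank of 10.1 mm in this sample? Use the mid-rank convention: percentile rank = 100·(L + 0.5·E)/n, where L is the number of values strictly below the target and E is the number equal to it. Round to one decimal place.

52.5

Count below 10.1: L = 9; count equal: E = 3; n = 20.
Percentile rank = 100·(9 + 0.5·3)/20 = 100·10.5/20 = 52.5.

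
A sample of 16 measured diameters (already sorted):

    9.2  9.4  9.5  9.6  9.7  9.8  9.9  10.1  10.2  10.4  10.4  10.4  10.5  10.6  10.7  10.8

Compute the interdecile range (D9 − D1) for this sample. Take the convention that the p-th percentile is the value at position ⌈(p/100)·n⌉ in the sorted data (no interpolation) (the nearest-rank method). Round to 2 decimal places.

1.30

n = 16.
P10: rank ⌈10/100·16⌉ = 2 → 9.4.
P90: rank ⌈90/100·16⌉ = 15 → 10.7.
Difference: 10.7 − 9.4 = 1.3.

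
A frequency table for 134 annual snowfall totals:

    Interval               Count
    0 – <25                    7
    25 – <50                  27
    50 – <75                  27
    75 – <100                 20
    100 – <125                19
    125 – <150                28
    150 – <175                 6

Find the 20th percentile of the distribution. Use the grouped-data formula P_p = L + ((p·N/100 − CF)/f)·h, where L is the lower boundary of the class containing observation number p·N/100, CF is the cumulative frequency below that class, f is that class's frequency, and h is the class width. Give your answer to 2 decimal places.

N = 134; target position k = 20/100 · 134 = 26.8.
Cumulative frequencies: 7, 34, 61, 81, 100, 128, 134.
Observation 26.8 falls in the class 25 – <50.
L = 25, CF = 7, f = 27, h = 25.
P20 = 25 + ((26.8 − 7)/27)·25 = 25 + 18.3333 = 43.3333.

43.33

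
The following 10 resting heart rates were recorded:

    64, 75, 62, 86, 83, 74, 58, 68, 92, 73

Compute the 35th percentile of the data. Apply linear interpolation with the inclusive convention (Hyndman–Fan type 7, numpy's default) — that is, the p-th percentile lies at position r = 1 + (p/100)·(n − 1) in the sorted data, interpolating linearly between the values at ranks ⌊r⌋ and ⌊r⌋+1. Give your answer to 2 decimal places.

Sorted: 58, 62, 64, 68, 73, 74, 75, 83, 86, 92.
n = 10.
r = 1 + (35/100)·(10 − 1) = 1 + 3.15 = 4.15.
Rank 4 is 68 and rank 5 is 73.
Interpolate: 68 + 0.15·(73 − 68) = 68 + 0.15·5 = 68.75.

68.75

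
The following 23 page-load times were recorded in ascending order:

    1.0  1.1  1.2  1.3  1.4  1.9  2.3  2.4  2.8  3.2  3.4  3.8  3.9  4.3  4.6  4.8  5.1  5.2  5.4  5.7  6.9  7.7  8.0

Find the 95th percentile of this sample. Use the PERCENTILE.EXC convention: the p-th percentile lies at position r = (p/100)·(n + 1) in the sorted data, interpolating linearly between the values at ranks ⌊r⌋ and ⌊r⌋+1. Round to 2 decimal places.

n = 23.
r = (95/100)·(23 + 1) = 22.8.
Rank 22 is 7.7 and rank 23 is 8.0.
Interpolate: 7.7 + 0.8·(8.0 − 7.7) = 7.7 + 0.8·0.3 = 7.94.

7.94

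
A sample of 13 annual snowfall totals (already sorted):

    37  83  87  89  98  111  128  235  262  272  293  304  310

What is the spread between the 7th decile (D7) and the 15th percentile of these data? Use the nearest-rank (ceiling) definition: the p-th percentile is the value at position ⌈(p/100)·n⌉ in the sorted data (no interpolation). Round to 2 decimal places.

189.00

n = 13.
P15: rank ⌈15/100·13⌉ = 2 → 83.
P70: rank ⌈70/100·13⌉ = 10 → 272.
Difference: 272 − 83 = 189.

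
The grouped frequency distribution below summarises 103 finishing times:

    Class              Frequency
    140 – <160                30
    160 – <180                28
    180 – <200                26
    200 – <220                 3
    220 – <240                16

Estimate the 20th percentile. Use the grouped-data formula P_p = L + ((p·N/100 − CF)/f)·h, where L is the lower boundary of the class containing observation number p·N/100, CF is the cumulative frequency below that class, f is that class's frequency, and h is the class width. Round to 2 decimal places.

153.73

N = 103; target position k = 20/100 · 103 = 20.6.
Cumulative frequencies: 30, 58, 84, 87, 103.
Observation 20.6 falls in the class 140 – <160.
L = 140, CF = 0, f = 30, h = 20.
P20 = 140 + ((20.6 − 0)/30)·20 = 140 + 13.7333 = 153.733.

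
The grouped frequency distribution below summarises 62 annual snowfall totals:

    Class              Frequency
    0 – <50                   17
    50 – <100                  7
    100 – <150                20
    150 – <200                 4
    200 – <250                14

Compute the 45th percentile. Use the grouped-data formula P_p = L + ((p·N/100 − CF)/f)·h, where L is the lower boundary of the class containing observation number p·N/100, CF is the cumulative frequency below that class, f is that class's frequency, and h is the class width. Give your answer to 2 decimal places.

109.75

N = 62; target position k = 45/100 · 62 = 27.9.
Cumulative frequencies: 17, 24, 44, 48, 62.
Observation 27.9 falls in the class 100 – <150.
L = 100, CF = 24, f = 20, h = 50.
P45 = 100 + ((27.9 − 24)/20)·50 = 100 + 9.75 = 109.75.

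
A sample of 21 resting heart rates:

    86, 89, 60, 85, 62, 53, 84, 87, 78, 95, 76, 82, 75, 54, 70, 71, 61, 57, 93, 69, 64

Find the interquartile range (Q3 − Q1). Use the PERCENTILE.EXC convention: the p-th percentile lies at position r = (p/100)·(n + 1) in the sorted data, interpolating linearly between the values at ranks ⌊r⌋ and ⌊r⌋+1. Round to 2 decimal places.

Sorted: 53, 54, 57, 60, 61, 62, 64, 69, 70, 71, 75, 76, 78, 82, 84, 85, 86, 87, 89, 93, 95.
n = 21.
P25: r = 5.5; ranks 5–6 are 61, 62; interpolating gives 61.5.
P75: r = 16.5; ranks 16–17 are 85, 86; interpolating gives 85.5.
Difference: 85.5 − 61.5 = 24.

24.00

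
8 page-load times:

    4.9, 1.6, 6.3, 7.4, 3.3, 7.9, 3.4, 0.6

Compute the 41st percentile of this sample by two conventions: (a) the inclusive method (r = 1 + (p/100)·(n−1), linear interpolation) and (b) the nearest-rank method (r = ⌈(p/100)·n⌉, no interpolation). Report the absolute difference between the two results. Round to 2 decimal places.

0.01

Sorted: 0.6, 1.6, 3.3, 3.4, 4.9, 6.3, 7.4, 7.9.
n = 8.
(a) r = 3.87; between ranks 3 (3.3) and 4 (3.4): 3.387.
(b) the nearest-rank method: rank 4 → 3.4.
|3.387 − 3.4| = 0.013.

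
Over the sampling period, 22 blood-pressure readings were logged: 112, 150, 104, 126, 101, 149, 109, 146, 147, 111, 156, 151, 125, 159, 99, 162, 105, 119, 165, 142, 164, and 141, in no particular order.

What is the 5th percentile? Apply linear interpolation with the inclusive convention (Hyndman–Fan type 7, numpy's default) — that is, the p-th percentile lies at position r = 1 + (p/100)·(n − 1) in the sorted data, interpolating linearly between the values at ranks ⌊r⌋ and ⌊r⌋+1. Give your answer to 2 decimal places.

Sorted: 99, 101, 104, 105, 109, 111, 112, 119, 125, 126, 141, 142, 146, 147, 149, 150, 151, 156, 159, 162, 164, 165.
n = 22.
r = 1 + (5/100)·(22 − 1) = 1 + 1.05 = 2.05.
Rank 2 is 101 and rank 3 is 104.
Interpolate: 101 + 0.05·(104 − 101) = 101 + 0.05·3 = 101.15.

101.15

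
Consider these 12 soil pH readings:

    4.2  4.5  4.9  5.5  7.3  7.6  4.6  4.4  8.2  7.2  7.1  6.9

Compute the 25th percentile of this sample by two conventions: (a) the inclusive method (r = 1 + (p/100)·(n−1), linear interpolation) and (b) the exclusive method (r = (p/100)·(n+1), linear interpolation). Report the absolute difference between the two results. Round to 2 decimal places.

0.05

Sorted: 4.2, 4.4, 4.5, 4.6, 4.9, 5.5, 6.9, 7.1, 7.2, 7.3, 7.6, 8.2.
n = 12.
(a) r = 3.75; between ranks 3 (4.5) and 4 (4.6): 4.575.
(b) r = 3.25; between ranks 3 (4.5) and 4 (4.6): 4.525.
|4.575 − 4.525| = 0.05.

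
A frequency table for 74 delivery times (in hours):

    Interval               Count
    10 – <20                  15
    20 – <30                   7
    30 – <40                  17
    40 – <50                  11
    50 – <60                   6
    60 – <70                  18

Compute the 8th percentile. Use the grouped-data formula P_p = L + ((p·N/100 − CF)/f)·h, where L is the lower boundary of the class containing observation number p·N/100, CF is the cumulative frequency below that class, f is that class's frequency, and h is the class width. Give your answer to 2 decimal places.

N = 74; target position k = 8/100 · 74 = 5.92.
Cumulative frequencies: 15, 22, 39, 50, 56, 74.
Observation 5.92 falls in the class 10 – <20.
L = 10, CF = 0, f = 15, h = 10.
P8 = 10 + ((5.92 − 0)/15)·10 = 10 + 3.94667 = 13.9467.

13.95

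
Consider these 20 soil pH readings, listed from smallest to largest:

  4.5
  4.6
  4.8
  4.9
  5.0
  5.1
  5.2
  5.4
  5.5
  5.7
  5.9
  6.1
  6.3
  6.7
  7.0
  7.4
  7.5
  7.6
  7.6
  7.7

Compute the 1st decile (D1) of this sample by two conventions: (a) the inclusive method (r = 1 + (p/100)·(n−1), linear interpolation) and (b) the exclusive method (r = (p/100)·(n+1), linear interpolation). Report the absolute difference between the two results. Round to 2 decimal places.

n = 20.
(a) r = 2.9; between ranks 2 (4.6) and 3 (4.8): 4.78.
(b) r = 2.1; between ranks 2 (4.6) and 3 (4.8): 4.62.
|4.78 − 4.62| = 0.16.

0.16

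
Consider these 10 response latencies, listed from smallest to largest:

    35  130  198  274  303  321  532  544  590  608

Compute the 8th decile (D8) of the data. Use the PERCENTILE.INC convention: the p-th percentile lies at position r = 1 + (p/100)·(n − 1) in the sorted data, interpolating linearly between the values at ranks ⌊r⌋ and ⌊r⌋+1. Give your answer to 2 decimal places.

n = 10.
r = 1 + (80/100)·(10 − 1) = 1 + 7.2 = 8.2.
Rank 8 is 544 and rank 9 is 590.
Interpolate: 544 + 0.2·(590 − 544) = 544 + 0.2·46 = 553.2.

553.20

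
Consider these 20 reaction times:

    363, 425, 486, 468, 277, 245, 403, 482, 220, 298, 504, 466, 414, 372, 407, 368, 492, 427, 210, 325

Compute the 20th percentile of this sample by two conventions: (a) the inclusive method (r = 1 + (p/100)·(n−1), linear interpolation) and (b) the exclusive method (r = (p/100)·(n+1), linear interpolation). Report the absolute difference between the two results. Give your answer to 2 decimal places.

Sorted: 210, 220, 245, 277, 298, 325, 363, 368, 372, 403, 407, 414, 425, 427, 466, 468, 482, 486, 492, 504.
n = 20.
(a) r = 4.8; between ranks 4 (277) and 5 (298): 293.8.
(b) r = 4.2; between ranks 4 (277) and 5 (298): 281.2.
|293.8 − 281.2| = 12.6.

12.60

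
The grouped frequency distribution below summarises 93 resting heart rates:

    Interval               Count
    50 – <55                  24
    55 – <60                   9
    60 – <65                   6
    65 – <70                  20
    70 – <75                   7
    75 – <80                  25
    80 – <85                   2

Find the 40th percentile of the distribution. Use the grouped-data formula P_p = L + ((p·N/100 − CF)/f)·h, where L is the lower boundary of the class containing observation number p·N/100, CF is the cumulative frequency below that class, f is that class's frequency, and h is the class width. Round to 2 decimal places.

63.50

N = 93; target position k = 40/100 · 93 = 37.2.
Cumulative frequencies: 24, 33, 39, 59, 66, 91, 93.
Observation 37.2 falls in the class 60 – <65.
L = 60, CF = 33, f = 6, h = 5.
P40 = 60 + ((37.2 − 33)/6)·5 = 60 + 3.5 = 63.5.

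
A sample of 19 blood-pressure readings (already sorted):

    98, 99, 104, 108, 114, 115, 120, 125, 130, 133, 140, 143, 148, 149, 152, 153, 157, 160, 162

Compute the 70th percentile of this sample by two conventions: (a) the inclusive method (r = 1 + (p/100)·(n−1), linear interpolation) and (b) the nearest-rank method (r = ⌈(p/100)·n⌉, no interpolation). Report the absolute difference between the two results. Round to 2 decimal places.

n = 19.
(a) r = 13.6; between ranks 13 (148) and 14 (149): 148.6.
(b) the nearest-rank method: rank 14 → 149.
|148.6 − 149| = 0.4.

0.40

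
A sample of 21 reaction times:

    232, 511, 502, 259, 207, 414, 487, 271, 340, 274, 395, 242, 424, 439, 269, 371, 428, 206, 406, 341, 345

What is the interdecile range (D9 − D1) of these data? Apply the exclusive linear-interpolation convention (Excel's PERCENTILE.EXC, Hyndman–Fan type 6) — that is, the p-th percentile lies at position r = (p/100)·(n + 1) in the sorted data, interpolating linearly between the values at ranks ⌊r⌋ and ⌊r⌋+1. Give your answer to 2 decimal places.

Sorted: 206, 207, 232, 242, 259, 269, 271, 274, 340, 341, 345, 371, 395, 406, 414, 424, 428, 439, 487, 502, 511.
n = 21.
P10: r = 2.2; ranks 2–3 are 207, 232; interpolating gives 212.
P90: r = 19.8; ranks 19–20 are 487, 502; interpolating gives 499.
Difference: 499 − 212 = 287.

287.00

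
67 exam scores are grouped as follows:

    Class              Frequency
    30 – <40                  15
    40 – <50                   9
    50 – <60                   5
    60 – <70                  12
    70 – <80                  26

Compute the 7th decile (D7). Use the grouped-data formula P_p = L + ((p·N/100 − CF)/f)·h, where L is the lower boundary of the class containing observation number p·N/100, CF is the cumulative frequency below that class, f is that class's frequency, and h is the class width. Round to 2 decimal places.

N = 67; target position k = 70/100 · 67 = 46.9.
Cumulative frequencies: 15, 24, 29, 41, 67.
Observation 46.9 falls in the class 70 – <80.
L = 70, CF = 41, f = 26, h = 10.
P70 = 70 + ((46.9 − 41)/26)·10 = 70 + 2.26923 = 72.2692.

72.27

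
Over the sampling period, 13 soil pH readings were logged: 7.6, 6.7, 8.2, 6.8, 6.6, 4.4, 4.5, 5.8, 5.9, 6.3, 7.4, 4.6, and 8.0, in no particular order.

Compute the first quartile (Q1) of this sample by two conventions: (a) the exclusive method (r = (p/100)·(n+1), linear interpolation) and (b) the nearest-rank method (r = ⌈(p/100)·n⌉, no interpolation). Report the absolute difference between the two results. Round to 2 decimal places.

Sorted: 4.4, 4.5, 4.6, 5.8, 5.9, 6.3, 6.6, 6.7, 6.8, 7.4, 7.6, 8.0, 8.2.
n = 13.
(a) r = 3.5; between ranks 3 (4.6) and 4 (5.8): 5.2.
(b) the nearest-rank method: rank 4 → 5.8.
|5.2 − 5.8| = 0.6.

0.60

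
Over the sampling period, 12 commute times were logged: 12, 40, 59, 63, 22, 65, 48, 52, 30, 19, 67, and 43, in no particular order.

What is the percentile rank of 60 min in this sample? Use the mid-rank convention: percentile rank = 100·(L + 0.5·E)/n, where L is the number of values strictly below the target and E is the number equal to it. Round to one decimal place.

75.0

Sorted: 12, 19, 22, 30, 40, 43, 48, 52, 59, 63, 65, 67.
Count below 60: L = 9; count equal: E = 0; n = 12.
Percentile rank = 100·(9 + 0.5·0)/12 = 100·9/12 = 75.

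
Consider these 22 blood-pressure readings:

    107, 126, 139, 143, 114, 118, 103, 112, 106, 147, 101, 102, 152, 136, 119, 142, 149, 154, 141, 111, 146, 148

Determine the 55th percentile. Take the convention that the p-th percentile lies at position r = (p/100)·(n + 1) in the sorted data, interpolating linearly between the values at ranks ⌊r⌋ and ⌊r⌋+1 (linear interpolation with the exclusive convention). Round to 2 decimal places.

Sorted: 101, 102, 103, 106, 107, 111, 112, 114, 118, 119, 126, 136, 139, 141, 142, 143, 146, 147, 148, 149, 152, 154.
n = 22.
r = (55/100)·(22 + 1) = 12.65.
Rank 12 is 136 and rank 13 is 139.
Interpolate: 136 + 0.65·(139 − 136) = 136 + 0.65·3 = 137.95.

137.95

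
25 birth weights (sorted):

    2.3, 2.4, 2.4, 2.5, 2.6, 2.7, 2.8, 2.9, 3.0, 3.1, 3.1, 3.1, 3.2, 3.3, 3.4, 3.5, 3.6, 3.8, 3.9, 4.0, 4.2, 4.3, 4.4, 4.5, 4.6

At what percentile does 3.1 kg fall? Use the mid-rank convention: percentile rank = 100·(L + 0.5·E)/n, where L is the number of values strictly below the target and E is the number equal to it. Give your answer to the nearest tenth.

42.0

Count below 3.1: L = 9; count equal: E = 3; n = 25.
Percentile rank = 100·(9 + 0.5·3)/25 = 100·10.5/25 = 42.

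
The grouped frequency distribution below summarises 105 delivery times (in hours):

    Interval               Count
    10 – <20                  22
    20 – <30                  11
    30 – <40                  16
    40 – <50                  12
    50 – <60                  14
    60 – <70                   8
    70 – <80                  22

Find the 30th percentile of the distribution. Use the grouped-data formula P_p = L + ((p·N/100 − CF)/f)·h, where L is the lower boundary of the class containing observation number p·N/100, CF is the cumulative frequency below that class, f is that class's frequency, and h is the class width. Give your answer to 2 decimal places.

28.64

N = 105; target position k = 30/100 · 105 = 31.5.
Cumulative frequencies: 22, 33, 49, 61, 75, 83, 105.
Observation 31.5 falls in the class 20 – <30.
L = 20, CF = 22, f = 11, h = 10.
P30 = 20 + ((31.5 − 22)/11)·10 = 20 + 8.63636 = 28.6364.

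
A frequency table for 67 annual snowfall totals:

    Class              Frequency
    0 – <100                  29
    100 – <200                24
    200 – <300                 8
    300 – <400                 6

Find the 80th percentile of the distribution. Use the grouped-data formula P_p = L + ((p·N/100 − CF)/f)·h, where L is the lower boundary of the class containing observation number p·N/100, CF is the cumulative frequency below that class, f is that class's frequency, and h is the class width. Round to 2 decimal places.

207.50

N = 67; target position k = 80/100 · 67 = 53.6.
Cumulative frequencies: 29, 53, 61, 67.
Observation 53.6 falls in the class 200 – <300.
L = 200, CF = 53, f = 8, h = 100.
P80 = 200 + ((53.6 − 53)/8)·100 = 200 + 7.5 = 207.5.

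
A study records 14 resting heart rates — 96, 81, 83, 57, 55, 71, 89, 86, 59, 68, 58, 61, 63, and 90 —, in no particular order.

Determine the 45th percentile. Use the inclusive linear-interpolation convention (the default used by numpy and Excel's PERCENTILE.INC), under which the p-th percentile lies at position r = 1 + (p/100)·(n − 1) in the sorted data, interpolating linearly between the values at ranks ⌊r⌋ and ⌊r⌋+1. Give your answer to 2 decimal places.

Sorted: 55, 57, 58, 59, 61, 63, 68, 71, 81, 83, 86, 89, 90, 96.
n = 14.
r = 1 + (45/100)·(14 − 1) = 1 + 5.85 = 6.85.
Rank 6 is 63 and rank 7 is 68.
Interpolate: 63 + 0.85·(68 − 63) = 63 + 0.85·5 = 67.25.

67.25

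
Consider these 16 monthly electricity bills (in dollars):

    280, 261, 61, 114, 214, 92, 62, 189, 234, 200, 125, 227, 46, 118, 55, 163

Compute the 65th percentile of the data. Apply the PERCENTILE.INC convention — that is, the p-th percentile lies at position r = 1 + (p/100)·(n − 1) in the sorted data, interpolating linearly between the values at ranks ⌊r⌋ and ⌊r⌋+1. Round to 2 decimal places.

Sorted: 46, 55, 61, 62, 92, 114, 118, 125, 163, 189, 200, 214, 227, 234, 261, 280.
n = 16.
r = 1 + (65/100)·(16 − 1) = 1 + 9.75 = 10.75.
Rank 10 is 189 and rank 11 is 200.
Interpolate: 189 + 0.75·(200 − 189) = 189 + 0.75·11 = 197.25.

197.25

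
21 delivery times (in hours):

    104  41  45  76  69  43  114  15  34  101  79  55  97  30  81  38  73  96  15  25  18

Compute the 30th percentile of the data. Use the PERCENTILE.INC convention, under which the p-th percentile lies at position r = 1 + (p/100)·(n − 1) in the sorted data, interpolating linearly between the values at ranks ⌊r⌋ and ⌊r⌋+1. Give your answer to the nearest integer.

Sorted: 15, 15, 18, 25, 30, 34, 38, 41, 43, 45, 55, 69, 73, 76, 79, 81, 96, 97, 101, 104, 114.
n = 21.
r = 1 + (30/100)·(21 − 1) = 1 + 6 = 7.
r is an integer, so P30 is the value at rank 7: 38.

38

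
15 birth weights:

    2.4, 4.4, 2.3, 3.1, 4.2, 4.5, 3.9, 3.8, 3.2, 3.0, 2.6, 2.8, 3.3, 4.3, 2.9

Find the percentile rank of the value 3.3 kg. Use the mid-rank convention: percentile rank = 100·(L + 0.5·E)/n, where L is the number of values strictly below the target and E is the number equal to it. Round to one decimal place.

Sorted: 2.3, 2.4, 2.6, 2.8, 2.9, 3.0, 3.1, 3.2, 3.3, 3.8, 3.9, 4.2, 4.3, 4.4, 4.5.
Count below 3.3: L = 8; count equal: E = 1; n = 15.
Percentile rank = 100·(8 + 0.5·1)/15 = 100·8.5/15 = 56.67.

56.7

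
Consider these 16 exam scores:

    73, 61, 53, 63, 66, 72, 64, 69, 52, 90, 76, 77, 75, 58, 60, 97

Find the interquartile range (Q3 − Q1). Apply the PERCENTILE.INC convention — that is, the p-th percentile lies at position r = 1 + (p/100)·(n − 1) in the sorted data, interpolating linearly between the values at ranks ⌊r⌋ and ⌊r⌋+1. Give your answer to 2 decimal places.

14.50

Sorted: 52, 53, 58, 60, 61, 63, 64, 66, 69, 72, 73, 75, 76, 77, 90, 97.
n = 16.
P25: r = 4.75; ranks 4–5 are 60, 61; interpolating gives 60.75.
P75: r = 12.25; ranks 12–13 are 75, 76; interpolating gives 75.25.
Difference: 75.25 − 60.75 = 14.5.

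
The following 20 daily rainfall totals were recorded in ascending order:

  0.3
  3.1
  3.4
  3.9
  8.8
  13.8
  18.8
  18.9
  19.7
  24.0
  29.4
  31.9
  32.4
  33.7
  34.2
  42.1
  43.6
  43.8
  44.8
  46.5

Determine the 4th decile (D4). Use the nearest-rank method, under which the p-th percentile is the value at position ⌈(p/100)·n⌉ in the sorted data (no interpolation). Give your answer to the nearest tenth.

18.9

n = 20.
Position = ⌈40/100 · 20⌉ = ⌈8⌉ = 8.
The value at rank 8 is 18.9.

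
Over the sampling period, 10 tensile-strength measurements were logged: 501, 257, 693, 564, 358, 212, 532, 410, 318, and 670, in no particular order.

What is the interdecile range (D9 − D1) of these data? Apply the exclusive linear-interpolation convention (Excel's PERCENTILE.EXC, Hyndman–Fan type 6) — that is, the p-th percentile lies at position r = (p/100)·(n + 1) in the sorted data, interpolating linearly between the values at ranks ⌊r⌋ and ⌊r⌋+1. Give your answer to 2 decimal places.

Sorted: 212, 257, 318, 358, 410, 501, 532, 564, 670, 693.
n = 10.
P10: r = 1.1; ranks 1–2 are 212, 257; interpolating gives 216.5.
P90: r = 9.9; ranks 9–10 are 670, 693; interpolating gives 690.7.
Difference: 690.7 − 216.5 = 474.2.

474.20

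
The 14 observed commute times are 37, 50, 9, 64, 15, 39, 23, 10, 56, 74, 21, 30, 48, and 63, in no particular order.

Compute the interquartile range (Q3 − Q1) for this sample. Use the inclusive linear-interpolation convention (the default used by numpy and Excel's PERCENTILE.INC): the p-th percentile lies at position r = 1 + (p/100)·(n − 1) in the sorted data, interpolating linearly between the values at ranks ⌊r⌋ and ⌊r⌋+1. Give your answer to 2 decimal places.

Sorted: 9, 10, 15, 21, 23, 30, 37, 39, 48, 50, 56, 63, 64, 74.
n = 14.
P25: r = 4.25; ranks 4–5 are 21, 23; interpolating gives 21.5.
P75: r = 10.75; ranks 10–11 are 50, 56; interpolating gives 54.5.
Difference: 54.5 − 21.5 = 33.

33.00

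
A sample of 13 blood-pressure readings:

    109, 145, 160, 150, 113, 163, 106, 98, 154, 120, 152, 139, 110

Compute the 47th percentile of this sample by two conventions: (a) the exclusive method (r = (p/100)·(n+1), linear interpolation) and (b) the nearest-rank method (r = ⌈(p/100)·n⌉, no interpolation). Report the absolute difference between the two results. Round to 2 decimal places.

Sorted: 98, 106, 109, 110, 113, 120, 139, 145, 150, 152, 154, 160, 163.
n = 13.
(a) r = 6.58; between ranks 6 (120) and 7 (139): 131.02.
(b) the nearest-rank method: rank 7 → 139.
|131.02 − 139| = 7.98.

7.98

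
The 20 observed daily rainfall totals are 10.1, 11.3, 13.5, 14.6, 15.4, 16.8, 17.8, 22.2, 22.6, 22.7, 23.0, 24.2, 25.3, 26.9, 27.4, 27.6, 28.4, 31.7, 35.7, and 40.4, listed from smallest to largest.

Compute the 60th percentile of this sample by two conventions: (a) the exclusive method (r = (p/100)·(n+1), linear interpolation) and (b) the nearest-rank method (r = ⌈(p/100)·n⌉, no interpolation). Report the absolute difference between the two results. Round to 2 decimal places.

0.66

n = 20.
(a) r = 12.6; between ranks 12 (24.2) and 13 (25.3): 24.86.
(b) the nearest-rank method: rank 12 → 24.2.
|24.86 − 24.2| = 0.66.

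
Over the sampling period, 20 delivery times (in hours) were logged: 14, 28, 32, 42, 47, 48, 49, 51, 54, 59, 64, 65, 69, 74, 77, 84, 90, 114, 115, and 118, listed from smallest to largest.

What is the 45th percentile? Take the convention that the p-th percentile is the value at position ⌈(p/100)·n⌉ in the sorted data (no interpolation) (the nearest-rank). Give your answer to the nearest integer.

54

n = 20.
Position = ⌈45/100 · 20⌉ = ⌈9⌉ = 9.
The value at rank 9 is 54.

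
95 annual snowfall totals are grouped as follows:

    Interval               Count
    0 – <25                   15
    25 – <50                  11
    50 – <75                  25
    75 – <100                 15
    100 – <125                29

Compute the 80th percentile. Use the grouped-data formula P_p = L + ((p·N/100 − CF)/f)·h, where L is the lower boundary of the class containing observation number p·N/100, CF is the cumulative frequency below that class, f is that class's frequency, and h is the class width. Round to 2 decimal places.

N = 95; target position k = 80/100 · 95 = 76.
Cumulative frequencies: 15, 26, 51, 66, 95.
Observation 76 falls in the class 100 – <125.
L = 100, CF = 66, f = 29, h = 25.
P80 = 100 + ((76 − 66)/29)·25 = 100 + 8.62069 = 108.621.

108.62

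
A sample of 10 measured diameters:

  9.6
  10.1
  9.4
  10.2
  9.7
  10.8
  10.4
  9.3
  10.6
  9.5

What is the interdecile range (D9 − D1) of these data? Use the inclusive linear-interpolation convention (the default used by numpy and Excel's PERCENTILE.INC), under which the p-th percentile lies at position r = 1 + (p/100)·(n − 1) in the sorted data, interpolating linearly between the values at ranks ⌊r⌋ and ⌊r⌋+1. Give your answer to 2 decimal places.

Sorted: 9.3, 9.4, 9.5, 9.6, 9.7, 10.1, 10.2, 10.4, 10.6, 10.8.
n = 10.
P10: r = 1.9; ranks 1–2 are 9.3, 9.4; interpolating gives 9.39.
P90: r = 9.1; ranks 9–10 are 10.6, 10.8; interpolating gives 10.62.
Difference: 10.62 − 9.39 = 1.23.

1.23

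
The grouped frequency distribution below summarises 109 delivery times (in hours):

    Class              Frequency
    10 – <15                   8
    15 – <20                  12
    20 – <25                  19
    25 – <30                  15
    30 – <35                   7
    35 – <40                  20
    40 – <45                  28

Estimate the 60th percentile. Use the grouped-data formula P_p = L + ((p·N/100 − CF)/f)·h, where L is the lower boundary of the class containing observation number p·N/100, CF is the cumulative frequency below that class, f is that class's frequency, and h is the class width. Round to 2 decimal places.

N = 109; target position k = 60/100 · 109 = 65.4.
Cumulative frequencies: 8, 20, 39, 54, 61, 81, 109.
Observation 65.4 falls in the class 35 – <40.
L = 35, CF = 61, f = 20, h = 5.
P60 = 35 + ((65.4 − 61)/20)·5 = 35 + 1.1 = 36.1.

36.10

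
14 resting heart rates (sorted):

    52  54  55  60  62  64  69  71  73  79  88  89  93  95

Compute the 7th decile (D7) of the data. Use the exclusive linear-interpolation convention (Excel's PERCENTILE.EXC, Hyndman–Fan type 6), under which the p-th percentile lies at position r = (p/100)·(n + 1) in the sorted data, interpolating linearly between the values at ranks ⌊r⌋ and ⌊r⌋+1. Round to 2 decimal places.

83.50

n = 14.
r = (70/100)·(14 + 1) = 10.5.
Rank 10 is 79 and rank 11 is 88.
Interpolate: 79 + 0.5·(88 − 79) = 79 + 0.5·9 = 83.5.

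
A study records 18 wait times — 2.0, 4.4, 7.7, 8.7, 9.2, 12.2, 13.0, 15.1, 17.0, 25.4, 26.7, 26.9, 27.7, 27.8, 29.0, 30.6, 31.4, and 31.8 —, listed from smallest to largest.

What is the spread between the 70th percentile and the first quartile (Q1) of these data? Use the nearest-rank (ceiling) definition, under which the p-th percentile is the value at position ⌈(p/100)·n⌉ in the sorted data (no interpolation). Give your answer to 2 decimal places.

n = 18.
P25: rank ⌈25/100·18⌉ = 5 → 9.2.
P70: rank ⌈70/100·18⌉ = 13 → 27.7.
Difference: 27.7 − 9.2 = 18.5.

18.50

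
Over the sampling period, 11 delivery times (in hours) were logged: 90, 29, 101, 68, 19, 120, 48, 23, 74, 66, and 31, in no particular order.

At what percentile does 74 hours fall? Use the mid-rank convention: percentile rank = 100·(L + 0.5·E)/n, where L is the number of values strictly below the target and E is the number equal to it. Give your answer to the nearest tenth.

Sorted: 19, 23, 29, 31, 48, 66, 68, 74, 90, 101, 120.
Count below 74: L = 7; count equal: E = 1; n = 11.
Percentile rank = 100·(7 + 0.5·1)/11 = 100·7.5/11 = 68.18.

68.2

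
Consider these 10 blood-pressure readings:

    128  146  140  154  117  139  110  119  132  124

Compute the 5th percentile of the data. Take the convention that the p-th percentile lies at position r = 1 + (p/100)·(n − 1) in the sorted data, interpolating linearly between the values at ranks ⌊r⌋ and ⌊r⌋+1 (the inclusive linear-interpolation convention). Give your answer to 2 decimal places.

113.15

Sorted: 110, 117, 119, 124, 128, 132, 139, 140, 146, 154.
n = 10.
r = 1 + (5/100)·(10 − 1) = 1 + 0.45 = 1.45.
Rank 1 is 110 and rank 2 is 117.
Interpolate: 110 + 0.45·(117 − 110) = 110 + 0.45·7 = 113.15.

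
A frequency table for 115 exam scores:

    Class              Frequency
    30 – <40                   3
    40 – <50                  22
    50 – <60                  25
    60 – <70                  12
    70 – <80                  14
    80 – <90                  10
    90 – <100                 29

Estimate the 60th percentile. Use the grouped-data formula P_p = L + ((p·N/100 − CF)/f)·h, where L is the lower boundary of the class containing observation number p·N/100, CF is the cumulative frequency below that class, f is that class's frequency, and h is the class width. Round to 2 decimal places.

N = 115; target position k = 60/100 · 115 = 69.
Cumulative frequencies: 3, 25, 50, 62, 76, 86, 115.
Observation 69 falls in the class 70 – <80.
L = 70, CF = 62, f = 14, h = 10.
P60 = 70 + ((69 − 62)/14)·10 = 70 + 5 = 75.

75.00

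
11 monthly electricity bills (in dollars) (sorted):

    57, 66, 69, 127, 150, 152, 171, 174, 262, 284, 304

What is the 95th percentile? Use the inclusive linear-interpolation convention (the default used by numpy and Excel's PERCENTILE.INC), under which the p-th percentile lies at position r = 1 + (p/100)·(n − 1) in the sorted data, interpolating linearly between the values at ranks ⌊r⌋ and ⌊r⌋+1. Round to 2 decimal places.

294.00

n = 11.
r = 1 + (95/100)·(11 − 1) = 1 + 9.5 = 10.5.
Rank 10 is 284 and rank 11 is 304.
Interpolate: 284 + 0.5·(304 − 284) = 284 + 0.5·20 = 294.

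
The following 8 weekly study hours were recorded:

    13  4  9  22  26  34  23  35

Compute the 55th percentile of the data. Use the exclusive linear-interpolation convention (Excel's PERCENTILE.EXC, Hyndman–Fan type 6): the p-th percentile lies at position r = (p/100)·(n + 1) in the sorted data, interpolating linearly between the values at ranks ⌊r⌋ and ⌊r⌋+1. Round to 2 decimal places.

Sorted: 4, 9, 13, 22, 23, 26, 34, 35.
n = 8.
r = (55/100)·(8 + 1) = 4.95.
Rank 4 is 22 and rank 5 is 23.
Interpolate: 22 + 0.95·(23 − 22) = 22 + 0.95·1 = 22.95.

22.95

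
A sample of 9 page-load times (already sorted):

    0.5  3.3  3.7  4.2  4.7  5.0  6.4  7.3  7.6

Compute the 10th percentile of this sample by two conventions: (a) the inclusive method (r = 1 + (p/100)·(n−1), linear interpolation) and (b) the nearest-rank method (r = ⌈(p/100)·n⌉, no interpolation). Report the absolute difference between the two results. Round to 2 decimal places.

n = 9.
(a) r = 1.8; between ranks 1 (0.5) and 2 (3.3): 2.74.
(b) the nearest-rank method: rank 1 → 0.5.
|2.74 − 0.5| = 2.24.

2.24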